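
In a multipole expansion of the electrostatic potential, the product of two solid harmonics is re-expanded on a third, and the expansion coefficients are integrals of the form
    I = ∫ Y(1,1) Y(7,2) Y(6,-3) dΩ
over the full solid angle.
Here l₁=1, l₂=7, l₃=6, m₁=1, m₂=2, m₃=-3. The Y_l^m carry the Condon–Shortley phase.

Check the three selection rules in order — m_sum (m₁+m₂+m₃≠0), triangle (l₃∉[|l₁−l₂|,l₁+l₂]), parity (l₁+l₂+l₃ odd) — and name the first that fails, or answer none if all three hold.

azimuthal sum: 1 + 2 − 3 = 0  ✓
6 ≤ 6 ≤ 8 (triangle on l)  ✓
L = 1 + 7 + 6 = 14 (even)  ✓

none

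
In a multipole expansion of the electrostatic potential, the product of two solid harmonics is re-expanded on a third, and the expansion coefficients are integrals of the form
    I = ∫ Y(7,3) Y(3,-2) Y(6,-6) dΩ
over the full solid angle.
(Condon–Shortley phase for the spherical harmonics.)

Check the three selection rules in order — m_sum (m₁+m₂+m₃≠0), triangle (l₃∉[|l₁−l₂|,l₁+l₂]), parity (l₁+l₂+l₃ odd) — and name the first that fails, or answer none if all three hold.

m_sum

Σmᵢ = -5  ✗
l₃∈[|l₁−l₂|,l₁+l₂]=[4,10], have l₃=6
Σlᵢ = 16 ⇒ even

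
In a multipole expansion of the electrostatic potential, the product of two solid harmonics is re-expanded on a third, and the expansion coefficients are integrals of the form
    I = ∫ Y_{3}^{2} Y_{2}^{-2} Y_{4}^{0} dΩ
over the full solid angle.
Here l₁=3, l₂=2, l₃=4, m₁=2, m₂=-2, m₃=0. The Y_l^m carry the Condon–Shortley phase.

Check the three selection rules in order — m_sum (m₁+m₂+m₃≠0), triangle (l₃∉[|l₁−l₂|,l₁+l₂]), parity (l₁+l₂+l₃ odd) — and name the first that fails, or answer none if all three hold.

parity

m₁+m₂+m₃ = 2 − 2 + 0 = 0  ✓
triangle: |3−2|=1 ≤ l₃=4 ≤ 3+2=5  ✓
parity: l₁+l₂+l₃ = 9 is odd  ✗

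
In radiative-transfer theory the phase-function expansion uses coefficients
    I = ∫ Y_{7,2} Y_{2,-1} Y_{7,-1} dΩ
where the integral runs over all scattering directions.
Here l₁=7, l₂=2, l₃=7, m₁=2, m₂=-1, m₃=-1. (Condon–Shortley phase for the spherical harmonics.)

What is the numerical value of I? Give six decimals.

0.077064

m-sum 0 ✓  L=16 even ✓  5≤7≤9 ✓
Π(2lᵢ+1) = 15×5×15 = 1125
triangle coeff Δ(7,2,7) = 1/185640
Σ_t [0,2]: t=0:+1/2419200 t=1:−1/518400 t=2:+1/2419200 = -1/907200
(3j)²=56/3315 [(7 2 7; 0 0 0)], sign=+1
Σ_t [0,1]: t=0:+1/1209600 t=1:−1/1935360 = 1/3225600
(3j)²=243/61880 [(7 2 7; 2 -1 -1)], sign=+1
⇒ 4πI² = 3645/48841
I = (+1)√(3645/48841/(4π)) = 0.07706400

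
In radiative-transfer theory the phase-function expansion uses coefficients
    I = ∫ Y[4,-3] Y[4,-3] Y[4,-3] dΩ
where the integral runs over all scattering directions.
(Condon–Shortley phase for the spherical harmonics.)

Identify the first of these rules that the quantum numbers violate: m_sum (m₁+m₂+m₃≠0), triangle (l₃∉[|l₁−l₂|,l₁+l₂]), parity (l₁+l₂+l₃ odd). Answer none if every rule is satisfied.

m_sum

m₁+m₂+m₃ = -3 − 3 − 3 = -9  ✗
triangle: |4−4|=0 ≤ l₃=4 ≤ 4+4=8
parity: l₁+l₂+l₃ = 12 is even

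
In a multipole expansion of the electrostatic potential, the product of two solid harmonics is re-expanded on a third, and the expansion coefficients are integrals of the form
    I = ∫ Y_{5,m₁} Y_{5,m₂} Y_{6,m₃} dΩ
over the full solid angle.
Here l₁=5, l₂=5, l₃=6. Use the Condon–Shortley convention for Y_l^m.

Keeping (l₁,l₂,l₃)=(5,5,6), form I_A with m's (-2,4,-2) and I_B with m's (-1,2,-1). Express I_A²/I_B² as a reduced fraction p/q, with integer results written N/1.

Same 5,5,6: normalisation and zero-m 3j drop out of the ratio.
A: Δ: 4! 6! 6! / 17! → 1/28588560; sum: t=3:−1/207360 t=4:+1/103680 = 1/207360; 3j²(5 5 6; -2 4 -2) = Δ·Π!·Σ² = 21/2431  (sign +1)
B: Δ: 4! 6! 6! / 17! → 1/28588560; sum: t=1:−1/518400 t=2:+1/23040 t=3:−1/10368 t=4:+1/41472 = -1/32400; 3j²(5 5 6; -1 2 -1) = Δ·Π!·Σ² = 128/12155  (sign +1)
I_A²/I_B² = (21/2431)/(128/12155) = 105/128

105/128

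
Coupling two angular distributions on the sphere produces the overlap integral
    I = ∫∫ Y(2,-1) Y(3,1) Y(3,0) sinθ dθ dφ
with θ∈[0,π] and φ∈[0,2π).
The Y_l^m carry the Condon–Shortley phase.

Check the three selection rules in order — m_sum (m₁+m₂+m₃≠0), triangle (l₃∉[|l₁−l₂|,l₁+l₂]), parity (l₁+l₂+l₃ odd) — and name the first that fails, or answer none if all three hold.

m₁+m₂+m₃ = -1 + 1 + 0 = 0  ✓
triangle: |2−3|=1 ≤ l₃=3 ≤ 2+3=5  ✓
parity: l₁+l₂+l₃ = 8 is even  ✓

none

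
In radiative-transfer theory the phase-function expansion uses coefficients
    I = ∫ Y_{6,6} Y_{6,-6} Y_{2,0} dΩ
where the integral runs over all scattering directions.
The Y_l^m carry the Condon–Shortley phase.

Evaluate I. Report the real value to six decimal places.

Checks pass: Σm=0; 14 even; l₃=2∈[0,12].
(2·6+1)(2·6+1)(2·2+1) = 845
Δ: 10! 2! 2! / 15! → 1/90090
sum: t=4:+1/69120 t=5:−1/14400 t=6:+1/69120 = -7/172800
3j²(6 6 2; 0 0 0) = Δ·Π!·Σ² = 14/715  (sign -1)
sum: t=0:+1/14515200 = 1/14515200
3j²(6 6 2; 6 -6 0) = Δ·Π!·Σ² = 22/455  (sign +1)
combine: 4πI² = 845·14/715·22/455 = 4/5
take √, sign -1: I = -0.25231325

-0.252313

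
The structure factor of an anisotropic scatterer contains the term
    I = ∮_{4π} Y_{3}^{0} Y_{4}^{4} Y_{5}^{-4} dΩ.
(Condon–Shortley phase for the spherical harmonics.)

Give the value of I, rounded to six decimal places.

m-sum 0 ✓  L=12 even ✓  1≤5≤7 ✓
Π(2lᵢ+1) = 7×9×11 = 693
triangle coeff Δ(3,4,5) = 1/180180
Σ_t [0,2]: t=0:+1/576 t=1:−1/144 t=2:+1/576 = -1/288
(3j)²=20/1001 [(3 4 5; 0 0 0)], sign=+1
Σ_t [2,2]: t=2:+1/8640 = 1/8640
(3j)²=28/715 [(3 4 5; 0 4 -4)], sign=-1
⇒ 4πI² = 1008/1859
I = (-1)√(1008/1859/(4π)) = -0.20772350

-0.207724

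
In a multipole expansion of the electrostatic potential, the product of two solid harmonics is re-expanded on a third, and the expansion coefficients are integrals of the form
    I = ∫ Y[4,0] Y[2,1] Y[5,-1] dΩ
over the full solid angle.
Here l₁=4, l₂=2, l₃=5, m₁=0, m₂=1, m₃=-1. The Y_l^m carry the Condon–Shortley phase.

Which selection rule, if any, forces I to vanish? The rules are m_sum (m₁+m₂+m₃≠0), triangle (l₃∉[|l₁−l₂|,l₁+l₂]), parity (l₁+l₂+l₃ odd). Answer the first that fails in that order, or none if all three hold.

parity

Σmᵢ = 0  ✓
l₃∈[|l₁−l₂|,l₁+l₂]=[2,6], have l₃=5  ✓
Σlᵢ = 11 ⇒ odd  ✗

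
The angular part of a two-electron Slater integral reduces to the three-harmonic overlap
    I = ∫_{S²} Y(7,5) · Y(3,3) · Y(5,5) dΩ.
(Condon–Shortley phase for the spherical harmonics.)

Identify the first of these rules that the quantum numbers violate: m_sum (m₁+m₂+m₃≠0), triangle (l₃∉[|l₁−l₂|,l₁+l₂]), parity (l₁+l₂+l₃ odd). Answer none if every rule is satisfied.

m_sum

Σmᵢ = 13  ✗
l₃∈[|l₁−l₂|,l₁+l₂]=[4,10], have l₃=5
Σlᵢ = 15 ⇒ odd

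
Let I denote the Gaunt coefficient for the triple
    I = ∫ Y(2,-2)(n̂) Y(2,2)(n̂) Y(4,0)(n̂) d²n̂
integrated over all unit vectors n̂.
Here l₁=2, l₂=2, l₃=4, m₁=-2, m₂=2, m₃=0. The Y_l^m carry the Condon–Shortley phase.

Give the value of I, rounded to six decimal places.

m-sum 0 ✓  L=8 even ✓  0≤4≤4 ✓
Π(2lᵢ+1) = 5×5×9 = 225
triangle coeff Δ(2,2,4) = 1/630
Σ_t [0,0]: t=0:+1/16 = 1/16
(3j)²=2/35 [(2 2 4; 0 0 0)], sign=+1
Σ_t [0,0]: t=0:+1/576 = 1/576
(3j)²=1/630 [(2 2 4; -2 2 0)], sign=+1
⇒ 4πI² = 1/49
I = (+1)√(1/49/(4π)) = 0.04029926

0.040299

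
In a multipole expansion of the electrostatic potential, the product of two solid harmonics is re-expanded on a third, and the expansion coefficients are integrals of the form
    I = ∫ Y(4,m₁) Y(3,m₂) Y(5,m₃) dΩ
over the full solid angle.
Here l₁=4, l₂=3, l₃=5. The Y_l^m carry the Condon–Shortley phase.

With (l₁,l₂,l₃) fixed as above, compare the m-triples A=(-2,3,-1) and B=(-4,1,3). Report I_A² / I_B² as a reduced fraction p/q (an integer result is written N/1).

1125/1568

Shared (l₁,l₂,l₃)=(4,3,5): N and (l;000)² cancel in I_A²/I_B².
A: Δ = 2!·6!·4!/13! = 1/180180; Racah Σ t=2..2: t=2:+1/2304 = 1/2304; ⇒ 3j(4 3 5; -2 3 -1)² = 75/4004, sgn +1
B: Δ = 2!·6!·4!/13! = 1/180180; Racah Σ t=2..2: t=2:+1/5760 = 1/5760; ⇒ 3j(4 3 5; -4 1 3)² = 56/2145, sgn +1
I_A²/I_B² = (75/4004)/(56/2145) = 1125/1568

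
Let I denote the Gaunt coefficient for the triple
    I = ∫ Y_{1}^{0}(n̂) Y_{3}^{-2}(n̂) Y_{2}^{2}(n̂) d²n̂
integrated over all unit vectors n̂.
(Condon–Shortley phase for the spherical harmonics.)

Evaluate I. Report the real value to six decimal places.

Rules hold: Σm=0, L=6 even, 2≤2≤4.
N = 3·7·5 = 105
Δ = 2!·0!·4!/7! = 1/105
Racah Σ t=1..1: t=1:−1/4 = -1/4
⇒ 3j(1 3 2; 0 0 0)² = 3/35, sgn -1
Racah Σ t=1..1: t=1:−1/24 = -1/24
⇒ 3j(1 3 2; 0 -2 2)² = 1/21, sgn -1
4πI² = N·(3j₀)²·(3jₘ)² = 3/7
I = +1·√(0.428571/4π) = 0.18467439

0.184674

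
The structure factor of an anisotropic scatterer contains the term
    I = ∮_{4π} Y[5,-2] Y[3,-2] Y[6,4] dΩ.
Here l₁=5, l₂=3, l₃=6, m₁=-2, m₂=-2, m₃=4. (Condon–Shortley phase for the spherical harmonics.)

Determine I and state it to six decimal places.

Checks pass: Σm=0; 14 even; l₃=6∈[2,8].
(2·5+1)(2·3+1)(2·6+1) = 1001
Δ: 2! 8! 4! / 15! → 1/675675
sum: t=0:+1/8640 t=1:−1/2304 t=2:+1/8640 = -7/34560
3j²(5 3 6; 0 0 0) = Δ·Π!·Σ² = 7/429  (sign -1)
sum: t=0:+1/60480 t=1:−1/34560 = -1/80640
3j²(5 3 6; -2 -2 4) = Δ·Π!·Σ² = 6/1001  (sign -1)
combine: 4πI² = 1001·7/429·6/1001 = 14/143
take √, sign +1: I = 0.08826552

0.088266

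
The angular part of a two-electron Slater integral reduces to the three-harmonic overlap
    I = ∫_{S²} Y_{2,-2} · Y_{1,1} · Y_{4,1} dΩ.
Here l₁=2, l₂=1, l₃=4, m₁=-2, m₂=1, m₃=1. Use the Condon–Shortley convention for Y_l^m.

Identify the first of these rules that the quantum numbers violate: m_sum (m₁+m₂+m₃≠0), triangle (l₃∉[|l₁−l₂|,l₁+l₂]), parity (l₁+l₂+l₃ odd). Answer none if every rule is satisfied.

azimuthal sum: -2 + 1 + 1 = 0  ✓
1 ≤ 4 ≤ 3 (triangle on l)  ✗
L = 2 + 1 + 4 = 7 (odd)

triangle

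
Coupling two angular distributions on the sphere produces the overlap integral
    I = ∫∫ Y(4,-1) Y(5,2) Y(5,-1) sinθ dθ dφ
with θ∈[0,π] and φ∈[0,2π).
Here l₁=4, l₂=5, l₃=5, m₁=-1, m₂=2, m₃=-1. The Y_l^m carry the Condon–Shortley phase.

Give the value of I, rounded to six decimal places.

Rules hold: Σm=0, L=14 even, 1≤5≤9.
N = 9·11·11 = 1089
Δ = 4!·4!·6!/15! = 1/3153150
Racah Σ t=0..4: t=0:+1/69120 t=1:−1/1728 t=2:+1/576 t=3:−1/1728 t=4:+1/69120 = 7/11520
⇒ 3j(4 5 5; 0 0 0)² = 2/143, sgn -1
Racah Σ t=1..4: t=1:−1/103680 t=2:+1/2880 t=3:−1/1152 t=4:+1/5184 = -7/20736
⇒ 3j(4 5 5; -1 2 -1)² = 35/2574, sgn -1
4πI² = N·(3j₀)²·(3jₘ)² = 35/169
I = +1·√(0.207101/4π) = 0.12837656

0.128377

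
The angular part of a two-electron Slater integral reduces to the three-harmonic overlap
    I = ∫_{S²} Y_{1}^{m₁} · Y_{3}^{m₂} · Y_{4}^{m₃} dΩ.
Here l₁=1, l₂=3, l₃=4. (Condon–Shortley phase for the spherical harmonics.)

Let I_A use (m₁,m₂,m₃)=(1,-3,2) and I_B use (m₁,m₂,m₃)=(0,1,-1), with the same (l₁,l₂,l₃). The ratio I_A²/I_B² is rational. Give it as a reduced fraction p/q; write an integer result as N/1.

1/15

l's match ⇒ only the (l;m) 3-j factors differ between A and B.
A: triangle coeff Δ(1,3,4) = 1/252; Σ_t [0,0]: t=0:+1/1440 = 1/1440; (3j)²=1/252 [(1 3 4; 1 -3 2)], sign=+1
B: triangle coeff Δ(1,3,4) = 1/252; Σ_t [0,0]: t=0:+1/48 = 1/48; (3j)²=5/84 [(1 3 4; 0 1 -1)], sign=-1
I_A²/I_B² = (1/252)/(5/84) = 1/15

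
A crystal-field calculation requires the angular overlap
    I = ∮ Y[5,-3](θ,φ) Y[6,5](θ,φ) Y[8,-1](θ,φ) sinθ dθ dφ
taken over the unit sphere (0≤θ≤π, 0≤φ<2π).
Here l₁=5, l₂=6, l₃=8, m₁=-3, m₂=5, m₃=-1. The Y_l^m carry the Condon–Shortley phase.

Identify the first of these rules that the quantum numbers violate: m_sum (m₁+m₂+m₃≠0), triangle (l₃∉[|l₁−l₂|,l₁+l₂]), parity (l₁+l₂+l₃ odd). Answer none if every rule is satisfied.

m_sum

Σmᵢ = 1  ✗
l₃∈[|l₁−l₂|,l₁+l₂]=[1,11], have l₃=8
Σlᵢ = 19 ⇒ odd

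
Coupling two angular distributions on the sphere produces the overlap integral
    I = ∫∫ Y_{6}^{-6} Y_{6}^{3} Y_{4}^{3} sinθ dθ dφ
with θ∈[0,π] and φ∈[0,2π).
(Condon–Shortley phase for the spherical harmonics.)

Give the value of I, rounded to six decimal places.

-0.119136

Rules hold: Σm=0, L=16 even, 0≤4≤12.
N = 13·13·9 = 1521
Δ = 8!·4!·4!/17! = 1/15315300
Racah Σ t=2..6: t=2:+1/829440 t=3:−1/25920 t=4:+1/9216 t=5:−1/25920 t=6:+1/829440 = 7/207360
⇒ 3j(6 6 4; 0 0 0)² = 28/2431, sgn +1
Racah Σ t=8..8: t=8:+1/5806080 = 1/5806080
⇒ 3j(6 6 4; -6 3 3)² = 9/884, sgn -1
4πI² = N·(3j₀)²·(3jₘ)² = 567/3179
I = -1·√(0.178358/4π) = -0.11913554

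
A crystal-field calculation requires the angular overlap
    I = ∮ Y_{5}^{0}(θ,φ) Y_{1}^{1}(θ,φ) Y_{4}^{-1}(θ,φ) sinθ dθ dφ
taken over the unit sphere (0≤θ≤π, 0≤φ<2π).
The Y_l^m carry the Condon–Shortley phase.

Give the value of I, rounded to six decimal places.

Checks pass: Σm=0; 10 even; l₃=4∈[4,6].
(2·5+1)(2·1+1)(2·4+1) = 297
Δ: 2! 8! 0! / 11! → 1/495
sum: t=1:−1/576 = -1/576
3j²(5 1 4; 0 0 0) = Δ·Π!·Σ² = 5/99  (sign -1)
sum: t=2:+1/1440 = 1/1440
3j²(5 1 4; 0 1 -1) = Δ·Π!·Σ² = 2/99  (sign -1)
combine: 4πI² = 297·5/99·2/99 = 10/33
take √, sign +1: I = 0.15528807

0.155288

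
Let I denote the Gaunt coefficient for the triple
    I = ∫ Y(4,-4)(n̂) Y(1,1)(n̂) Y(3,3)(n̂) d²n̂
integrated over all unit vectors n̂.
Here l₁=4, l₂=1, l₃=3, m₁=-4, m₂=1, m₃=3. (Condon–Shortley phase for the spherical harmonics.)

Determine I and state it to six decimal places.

0.325735

Rules hold: Σm=0, L=8 even, 3≤3≤5.
N = 9·3·7 = 189
Δ = 2!·6!·0!/9! = 1/252
Racah Σ t=1..1: t=1:−1/36 = -1/36
⇒ 3j(4 1 3; 0 0 0)² = 4/63, sgn +1
Racah Σ t=2..2: t=2:+1/1440 = 1/1440
⇒ 3j(4 1 3; -4 1 3)² = 1/9, sgn +1
4πI² = N·(3j₀)²·(3jₘ)² = 4/3
I = +1·√(1.33333/4π) = 0.32573501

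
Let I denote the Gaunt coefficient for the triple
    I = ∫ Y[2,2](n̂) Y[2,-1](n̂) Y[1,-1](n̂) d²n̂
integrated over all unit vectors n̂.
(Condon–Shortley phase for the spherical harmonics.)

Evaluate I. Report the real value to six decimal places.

L=5 odd ⇒ parity kills the (l;000) factor ⇒ I = 0

0.000000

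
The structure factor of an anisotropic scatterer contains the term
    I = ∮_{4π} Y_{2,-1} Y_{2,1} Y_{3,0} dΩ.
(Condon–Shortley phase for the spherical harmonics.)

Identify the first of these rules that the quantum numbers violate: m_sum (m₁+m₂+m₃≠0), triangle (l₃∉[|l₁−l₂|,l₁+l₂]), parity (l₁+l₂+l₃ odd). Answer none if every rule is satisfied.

Σmᵢ = 0  ✓
l₃∈[|l₁−l₂|,l₁+l₂]=[0,4], have l₃=3  ✓
Σlᵢ = 7 ⇒ odd  ✗

parity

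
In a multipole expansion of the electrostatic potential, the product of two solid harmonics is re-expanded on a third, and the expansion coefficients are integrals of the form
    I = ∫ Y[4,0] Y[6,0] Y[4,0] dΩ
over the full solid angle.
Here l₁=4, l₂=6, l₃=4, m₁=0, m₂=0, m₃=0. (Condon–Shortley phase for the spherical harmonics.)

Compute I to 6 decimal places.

Rules hold: Σm=0, L=14 even, 2≤4≤10.
N = 9·13·9 = 1053
Δ = 6!·2!·6!/15! = 1/1261260
Racah Σ t=2..4: t=2:+1/4608 t=3:−1/1296 t=4:+1/4608 = -7/20736
⇒ 3j(4 6 4; 0 0 0)² = 20/1287, sgn -1
(m-triple is (0,0,0) — same symbol as above.)
4πI² = N·(3j₀)²·(3jₘ)² = 400/1573
I = +1·√(0.254291/4π) = 0.14225276

0.142253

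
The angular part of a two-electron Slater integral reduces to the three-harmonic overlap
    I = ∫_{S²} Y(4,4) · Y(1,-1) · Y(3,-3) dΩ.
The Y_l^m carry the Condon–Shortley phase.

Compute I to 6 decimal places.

0.325735

Rules hold: Σm=0, L=8 even, 3≤3≤5.
N = 9·3·7 = 189
Δ = 2!·6!·0!/9! = 1/252
Racah Σ t=1..1: t=1:−1/36 = -1/36
⇒ 3j(4 1 3; 0 0 0)² = 4/63, sgn +1
Racah Σ t=0..0: t=0:+1/1440 = 1/1440
⇒ 3j(4 1 3; 4 -1 -3)² = 1/9, sgn +1
4πI² = N·(3j₀)²·(3jₘ)² = 4/3
I = +1·√(1.33333/4π) = 0.32573501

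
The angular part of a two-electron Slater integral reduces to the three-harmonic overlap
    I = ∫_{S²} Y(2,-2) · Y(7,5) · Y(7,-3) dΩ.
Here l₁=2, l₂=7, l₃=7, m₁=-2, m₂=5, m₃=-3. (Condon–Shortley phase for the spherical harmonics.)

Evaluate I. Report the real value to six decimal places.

0.139127

Checks pass: Σm=0; 16 even; l₃=7∈[5,9].
(2·2+1)(2·7+1)(2·7+1) = 1125
Δ: 2! 2! 12! / 17! → 1/185640
sum: t=0:+1/2419200 t=1:−1/518400 t=2:+1/2419200 = -1/907200
3j²(2 7 7; 0 0 0) = Δ·Π!·Σ² = 56/3315  (sign +1)
sum: t=2:+1/29030400 = 1/29030400
3j²(2 7 7; -2 5 -3) = Δ·Π!·Σ² = 99/7735  (sign +1)
combine: 4πI² = 1125·56/3315·99/7735 = 11880/48841
take √, sign +1: I = 0.13912687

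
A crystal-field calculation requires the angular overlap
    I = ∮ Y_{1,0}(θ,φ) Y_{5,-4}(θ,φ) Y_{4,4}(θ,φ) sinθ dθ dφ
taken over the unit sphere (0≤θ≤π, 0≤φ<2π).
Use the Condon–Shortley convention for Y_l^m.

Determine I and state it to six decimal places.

Checks pass: Σm=0; 10 even; l₃=4∈[4,6].
(2·1+1)(2·5+1)(2·4+1) = 297
Δ: 2! 0! 8! / 11! → 1/495
sum: t=1:−1/576 = -1/576
3j²(1 5 4; 0 0 0) = Δ·Π!·Σ² = 5/99  (sign -1)
sum: t=1:−1/40320 = -1/40320
3j²(1 5 4; 0 -4 4) = Δ·Π!·Σ² = 1/55  (sign -1)
combine: 4πI² = 297·5/99·1/55 = 3/11
take √, sign +1: I = 0.14731920

0.147319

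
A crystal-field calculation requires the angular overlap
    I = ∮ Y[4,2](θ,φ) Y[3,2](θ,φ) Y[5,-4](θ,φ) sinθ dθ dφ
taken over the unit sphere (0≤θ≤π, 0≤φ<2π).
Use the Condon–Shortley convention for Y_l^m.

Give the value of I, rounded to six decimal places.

Checks pass: Σm=0; 12 even; l₃=5∈[1,7].
(2·4+1)(2·3+1)(2·5+1) = 693
Δ: 2! 6! 4! / 13! → 1/180180
sum: t=0:+1/576 t=1:−1/144 t=2:+1/576 = -1/288
3j²(4 3 5; 0 0 0) = Δ·Π!·Σ² = 20/1001  (sign +1)
sum: t=1:−1/2880 t=2:+1/8640 = -1/4320
3j²(4 3 5; 2 2 -4) = Δ·Π!·Σ² = 8/429  (sign +1)
combine: 4πI² = 693·20/1001·8/429 = 480/1859
take √, sign +1: I = 0.14334284

0.143343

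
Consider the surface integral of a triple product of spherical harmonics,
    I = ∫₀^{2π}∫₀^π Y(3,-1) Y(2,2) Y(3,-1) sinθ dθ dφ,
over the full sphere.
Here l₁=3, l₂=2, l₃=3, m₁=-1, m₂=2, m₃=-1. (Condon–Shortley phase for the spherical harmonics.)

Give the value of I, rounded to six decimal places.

0.206013

Rules hold: Σm=0, L=8 even, 1≤3≤5.
N = 7·5·7 = 245
Δ = 2!·4!·2!/9! = 1/3780
Racah Σ t=0..2: t=0:+1/24 t=1:−1/4 t=2:+1/24 = -1/6
⇒ 3j(3 2 3; 0 0 0)² = 4/105, sgn +1
Racah Σ t=2..2: t=2:+1/16 = 1/16
⇒ 3j(3 2 3; -1 2 -1)² = 2/35, sgn +1
4πI² = N·(3j₀)²·(3jₘ)² = 8/15
I = +1·√(0.533333/4π) = 0.20601291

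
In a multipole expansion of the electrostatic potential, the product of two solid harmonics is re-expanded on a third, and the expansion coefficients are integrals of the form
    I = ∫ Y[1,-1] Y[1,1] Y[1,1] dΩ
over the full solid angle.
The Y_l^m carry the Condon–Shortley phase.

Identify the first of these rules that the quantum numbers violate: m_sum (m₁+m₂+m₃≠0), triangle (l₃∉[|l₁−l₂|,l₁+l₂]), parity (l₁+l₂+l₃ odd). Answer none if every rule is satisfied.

m_sum

m₁+m₂+m₃ = -1 + 1 + 1 = 1  ✗
triangle: |1−1|=0 ≤ l₃=1 ≤ 1+1=2
parity: l₁+l₂+l₃ = 3 is odd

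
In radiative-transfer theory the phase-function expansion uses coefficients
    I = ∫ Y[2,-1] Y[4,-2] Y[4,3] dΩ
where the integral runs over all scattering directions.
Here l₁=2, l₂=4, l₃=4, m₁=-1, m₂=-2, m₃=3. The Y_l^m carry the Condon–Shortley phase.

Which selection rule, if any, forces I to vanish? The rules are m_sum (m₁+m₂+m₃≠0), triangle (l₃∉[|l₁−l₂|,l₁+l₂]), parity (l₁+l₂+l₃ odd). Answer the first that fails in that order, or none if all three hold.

azimuthal sum: -1 − 2 + 3 = 0  ✓
2 ≤ 4 ≤ 6 (triangle on l)  ✓
L = 2 + 4 + 4 = 10 (even)  ✓

none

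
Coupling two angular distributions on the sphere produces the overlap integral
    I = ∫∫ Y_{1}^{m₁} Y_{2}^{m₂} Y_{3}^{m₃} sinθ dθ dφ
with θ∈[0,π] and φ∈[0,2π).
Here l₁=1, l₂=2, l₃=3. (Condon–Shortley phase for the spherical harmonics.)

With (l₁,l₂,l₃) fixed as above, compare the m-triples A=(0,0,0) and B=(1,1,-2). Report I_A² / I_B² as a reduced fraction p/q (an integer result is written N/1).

9/10

Same 1,2,3: normalisation and zero-m 3j drop out of the ratio.
A: Δ: 0! 2! 4! / 7! → 1/105; sum: t=0:+1/4 = 1/4; 3j²(1 2 3; 0 0 0) = Δ·Π!·Σ² = 3/35  (sign -1)
B: Δ: 0! 2! 4! / 7! → 1/105; sum: t=0:+1/12 = 1/12; 3j²(1 2 3; 1 1 -2) = Δ·Π!·Σ² = 2/21  (sign -1)
I_A²/I_B² = (3/35)/(2/21) = 9/10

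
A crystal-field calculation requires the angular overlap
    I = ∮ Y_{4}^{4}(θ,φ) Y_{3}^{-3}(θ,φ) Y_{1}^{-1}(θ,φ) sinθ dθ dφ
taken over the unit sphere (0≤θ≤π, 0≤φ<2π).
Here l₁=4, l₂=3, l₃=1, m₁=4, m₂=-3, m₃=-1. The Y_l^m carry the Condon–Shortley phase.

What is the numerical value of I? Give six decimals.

0.325735

Rules hold: Σm=0, L=8 even, 1≤1≤7.
N = 9·7·3 = 189
Δ = 6!·2!·0!/9! = 1/252
Racah Σ t=3..3: t=3:−1/36 = -1/36
⇒ 3j(4 3 1; 0 0 0)² = 4/63, sgn +1
Racah Σ t=0..0: t=0:+1/1440 = 1/1440
⇒ 3j(4 3 1; 4 -3 -1)² = 1/9, sgn +1
4πI² = N·(3j₀)²·(3jₘ)² = 4/3
I = +1·√(1.33333/4π) = 0.32573501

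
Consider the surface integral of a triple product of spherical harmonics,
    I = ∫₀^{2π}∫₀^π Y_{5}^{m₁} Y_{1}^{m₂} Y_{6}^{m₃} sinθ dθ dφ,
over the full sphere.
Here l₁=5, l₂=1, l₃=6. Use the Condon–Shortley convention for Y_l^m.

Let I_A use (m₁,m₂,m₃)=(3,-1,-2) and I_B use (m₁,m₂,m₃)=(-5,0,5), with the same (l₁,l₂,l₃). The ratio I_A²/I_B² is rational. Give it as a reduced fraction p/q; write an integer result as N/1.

6/11

l's match ⇒ only the (l;m) 3-j factors differ between A and B.
A: triangle coeff Δ(5,1,6) = 1/858; Σ_t [0,0]: t=0:+1/161280 = 1/161280; (3j)²=1/143 [(5 1 6; 3 -1 -2)], sign=+1
B: triangle coeff Δ(5,1,6) = 1/858; Σ_t [0,0]: t=0:+1/3628800 = 1/3628800; (3j)²=1/78 [(5 1 6; -5 0 5)], sign=-1
I_A²/I_B² = (1/143)/(1/78) = 6/11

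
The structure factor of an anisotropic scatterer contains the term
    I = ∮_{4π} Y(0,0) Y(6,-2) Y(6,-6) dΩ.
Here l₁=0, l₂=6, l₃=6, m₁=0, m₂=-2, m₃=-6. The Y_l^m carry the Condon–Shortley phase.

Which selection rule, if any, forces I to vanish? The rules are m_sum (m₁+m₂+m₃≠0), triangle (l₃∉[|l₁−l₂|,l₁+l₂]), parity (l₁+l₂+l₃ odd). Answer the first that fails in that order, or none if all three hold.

m_sum

azimuthal sum: 0 − 2 − 6 = -8  ✗
6 ≤ 6 ≤ 6 (triangle on l)
L = 0 + 6 + 6 = 12 (even)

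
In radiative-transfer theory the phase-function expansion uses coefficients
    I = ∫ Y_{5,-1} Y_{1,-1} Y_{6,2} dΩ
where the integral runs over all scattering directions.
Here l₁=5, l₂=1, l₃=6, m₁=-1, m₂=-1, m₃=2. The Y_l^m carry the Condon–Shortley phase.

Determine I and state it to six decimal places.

0.216205

Rules hold: Σm=0, L=12 even, 4≤6≤6.
N = 11·3·13 = 429
Δ = 0!·10!·2!/13! = 1/858
Racah Σ t=0..0: t=0:+1/14400 = 1/14400
⇒ 3j(5 1 6; 0 0 0)² = 6/143, sgn +1
Racah Σ t=0..0: t=0:+1/34560 = 1/34560
⇒ 3j(5 1 6; -1 -1 2)² = 14/429, sgn +1
4πI² = N·(3j₀)²·(3jₘ)² = 84/143
I = +1·√(0.587413/4π) = 0.21620548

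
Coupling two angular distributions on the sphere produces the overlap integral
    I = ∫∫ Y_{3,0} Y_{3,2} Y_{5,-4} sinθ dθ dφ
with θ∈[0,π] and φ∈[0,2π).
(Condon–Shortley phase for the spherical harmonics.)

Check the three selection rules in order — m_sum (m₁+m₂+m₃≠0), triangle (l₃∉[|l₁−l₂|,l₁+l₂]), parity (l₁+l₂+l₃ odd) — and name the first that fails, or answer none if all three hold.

m_sum

Σmᵢ = -2  ✗
l₃∈[|l₁−l₂|,l₁+l₂]=[0,6], have l₃=5
Σlᵢ = 11 ⇒ odd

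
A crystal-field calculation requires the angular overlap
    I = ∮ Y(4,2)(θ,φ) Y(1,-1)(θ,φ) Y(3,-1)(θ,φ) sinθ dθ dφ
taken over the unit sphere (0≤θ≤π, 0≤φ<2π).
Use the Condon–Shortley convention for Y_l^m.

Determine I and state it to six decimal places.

m-sum 0 ✓  L=8 even ✓  3≤3≤5 ✓
Π(2lᵢ+1) = 9×3×7 = 189
triangle coeff Δ(4,1,3) = 1/252
Σ_t [1,1]: t=1:−1/36 = -1/36
(3j)²=4/63 [(4 1 3; 0 0 0)], sign=+1
Σ_t [0,0]: t=0:+1/96 = 1/96
(3j)²=5/84 [(4 1 3; 2 -1 -1)], sign=+1
⇒ 4πI² = 5/7
I = (+1)√(5/7/(4π)) = 0.23841361

0.238414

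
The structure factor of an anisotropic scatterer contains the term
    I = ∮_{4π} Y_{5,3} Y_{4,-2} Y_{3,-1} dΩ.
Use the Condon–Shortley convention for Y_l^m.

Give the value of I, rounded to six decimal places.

-0.144236

Rules hold: Σm=0, L=12 even, 1≤3≤9.
N = 11·9·7 = 693
Δ = 6!·4!·2!/13! = 1/180180
Racah Σ t=2..4: t=2:+1/576 t=3:−1/144 t=4:+1/576 = -1/288
⇒ 3j(5 4 3; 0 0 0)² = 20/1001, sgn +1
Racah Σ t=0..2: t=0:+1/5760 t=1:−1/720 t=2:+1/2304 = -1/1280
⇒ 3j(5 4 3; 3 -2 -1)² = 27/1430, sgn -1
4πI² = N·(3j₀)²·(3jₘ)² = 486/1859
I = -1·√(0.261431/4π) = -0.14423595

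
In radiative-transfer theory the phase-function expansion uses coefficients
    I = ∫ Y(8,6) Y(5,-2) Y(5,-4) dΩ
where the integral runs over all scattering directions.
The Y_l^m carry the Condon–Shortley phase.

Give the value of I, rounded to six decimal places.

-0.023187

Checks pass: Σm=0; 18 even; l₃=5∈[3,13].
(2·8+1)(2·5+1)(2·5+1) = 2057
Δ: 8! 8! 2! / 19! → 1/37413090
sum: t=3:−1/1036800 t=4:+1/331776 t=5:−1/1036800 = 1/921600
3j²(8 5 5; 0 0 0) = Δ·Π!·Σ² = 490/46189  (sign -1)
sum: t=1:−1/50803200 t=2:+1/58060800 = -1/406425600
3j²(8 5 5; 6 -2 -4) = Δ·Π!·Σ² = 1/3230  (sign +1)
combine: 4πI² = 2057·490/46189·1/3230 = 539/79781
take √, sign -1: I = -0.02318674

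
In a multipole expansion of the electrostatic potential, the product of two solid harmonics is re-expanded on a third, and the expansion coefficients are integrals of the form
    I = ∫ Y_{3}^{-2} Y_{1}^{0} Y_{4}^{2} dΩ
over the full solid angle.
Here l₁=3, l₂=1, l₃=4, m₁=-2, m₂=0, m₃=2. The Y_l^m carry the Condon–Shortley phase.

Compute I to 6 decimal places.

0.213244

m-sum 0 ✓  L=8 even ✓  2≤4≤4 ✓
Π(2lᵢ+1) = 7×3×9 = 189
triangle coeff Δ(3,1,4) = 1/252
Σ_t [0,0]: t=0:+1/36 = 1/36
(3j)²=4/63 [(3 1 4; 0 0 0)], sign=+1
Σ_t [0,0]: t=0:+1/120 = 1/120
(3j)²=1/21 [(3 1 4; -2 0 2)], sign=+1
⇒ 4πI² = 4/7
I = (+1)√(4/7/(4π)) = 0.21324362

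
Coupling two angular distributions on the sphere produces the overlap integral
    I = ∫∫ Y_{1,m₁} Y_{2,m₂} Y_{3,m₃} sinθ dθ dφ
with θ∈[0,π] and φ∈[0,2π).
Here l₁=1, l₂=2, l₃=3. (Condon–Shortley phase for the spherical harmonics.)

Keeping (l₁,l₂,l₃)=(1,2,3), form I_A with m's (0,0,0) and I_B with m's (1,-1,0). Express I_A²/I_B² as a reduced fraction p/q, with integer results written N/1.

3/1

l's match ⇒ only the (l;m) 3-j factors differ between A and B.
A: triangle coeff Δ(1,2,3) = 1/105; Σ_t [0,0]: t=0:+1/4 = 1/4; (3j)²=3/35 [(1 2 3; 0 0 0)], sign=-1
B: triangle coeff Δ(1,2,3) = 1/105; Σ_t [0,0]: t=0:+1/12 = 1/12; (3j)²=1/35 [(1 2 3; 1 -1 0)], sign=-1
I_A²/I_B² = (3/35)/(1/35) = 3/1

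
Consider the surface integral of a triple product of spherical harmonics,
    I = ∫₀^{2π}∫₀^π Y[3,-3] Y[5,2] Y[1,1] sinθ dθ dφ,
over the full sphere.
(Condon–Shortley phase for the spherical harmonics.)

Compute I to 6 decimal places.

0.000000

|3−5|≤1≤3+5 violated ⇒ I = 0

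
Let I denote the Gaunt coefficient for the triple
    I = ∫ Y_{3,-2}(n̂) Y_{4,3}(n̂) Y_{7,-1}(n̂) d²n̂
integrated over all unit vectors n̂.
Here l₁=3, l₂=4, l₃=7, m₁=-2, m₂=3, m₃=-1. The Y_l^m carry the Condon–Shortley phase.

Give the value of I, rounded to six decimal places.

m-sum 0 ✓  L=14 even ✓  1≤7≤7 ✓
Π(2lᵢ+1) = 7×9×15 = 945
triangle coeff Δ(3,4,7) = 1/45045
Σ_t [0,0]: t=0:+1/20736 = 1/20736
(3j)²=35/1287 [(3 4 7; 0 0 0)], sign=-1
Σ_t [0,0]: t=0:+1/604800 = 1/604800
(3j)²=16/15015 [(3 4 7; -2 3 -1)], sign=+1
⇒ 4πI² = 560/20449
I = (-1)√(560/20449/(4π)) = -0.04668239

-0.046682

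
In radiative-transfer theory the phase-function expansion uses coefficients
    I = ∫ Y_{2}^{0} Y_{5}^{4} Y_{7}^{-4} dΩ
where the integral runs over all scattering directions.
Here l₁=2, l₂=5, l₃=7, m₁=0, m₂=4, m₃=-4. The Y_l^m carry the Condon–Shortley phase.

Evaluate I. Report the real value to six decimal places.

Checks pass: Σm=0; 14 even; l₃=7∈[3,7].
(2·2+1)(2·5+1)(2·7+1) = 825
Δ: 0! 4! 10! / 15! → 1/15015
sum: t=0:+1/57600 = 1/57600
3j²(2 5 7; 0 0 0) = Δ·Π!·Σ² = 21/715  (sign -1)
sum: t=0:+1/1451520 = 1/1451520
3j²(2 5 7; 0 4 -4) = Δ·Π!·Σ² = 1/91  (sign -1)
combine: 4πI² = 825·21/715·1/91 = 45/169
take √, sign +1: I = 0.14556534

0.145565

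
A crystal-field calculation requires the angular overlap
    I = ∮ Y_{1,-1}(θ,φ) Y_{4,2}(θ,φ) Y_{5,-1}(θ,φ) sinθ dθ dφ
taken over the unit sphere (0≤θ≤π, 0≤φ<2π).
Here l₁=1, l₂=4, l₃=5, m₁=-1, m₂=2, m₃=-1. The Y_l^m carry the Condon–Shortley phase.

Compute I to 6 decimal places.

Checks pass: Σm=0; 10 even; l₃=5∈[3,5].
(2·1+1)(2·4+1)(2·5+1) = 297
Δ: 0! 2! 8! / 11! → 1/495
sum: t=0:+1/576 = 1/576
3j²(1 4 5; 0 0 0) = Δ·Π!·Σ² = 5/99  (sign -1)
sum: t=0:+1/2880 = 1/2880
3j²(1 4 5; -1 2 -1) = Δ·Π!·Σ² = 2/165  (sign +1)
combine: 4πI² = 297·5/99·2/165 = 2/11
take √, sign -1: I = -0.12028562

-0.120286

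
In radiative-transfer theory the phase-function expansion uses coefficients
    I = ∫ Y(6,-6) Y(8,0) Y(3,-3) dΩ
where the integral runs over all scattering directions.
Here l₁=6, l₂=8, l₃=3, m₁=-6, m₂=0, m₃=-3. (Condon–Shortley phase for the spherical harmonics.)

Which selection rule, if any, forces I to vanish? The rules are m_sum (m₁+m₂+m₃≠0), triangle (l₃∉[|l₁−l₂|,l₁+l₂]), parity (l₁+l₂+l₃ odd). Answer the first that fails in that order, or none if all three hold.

Σmᵢ = -9  ✗
l₃∈[|l₁−l₂|,l₁+l₂]=[2,14], have l₃=3
Σlᵢ = 17 ⇒ odd

m_sum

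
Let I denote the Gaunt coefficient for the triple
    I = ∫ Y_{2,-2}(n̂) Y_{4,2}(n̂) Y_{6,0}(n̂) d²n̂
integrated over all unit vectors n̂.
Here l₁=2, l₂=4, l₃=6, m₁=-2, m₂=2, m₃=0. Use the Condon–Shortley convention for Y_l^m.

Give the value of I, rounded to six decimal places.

0.061597

Rules hold: Σm=0, L=12 even, 2≤6≤6.
N = 5·9·13 = 585
Δ = 0!·4!·8!/13! = 1/6435
Racah Σ t=0..0: t=0:+1/2304 = 1/2304
⇒ 3j(2 4 6; 0 0 0)² = 5/143, sgn +1
Racah Σ t=0..0: t=0:+1/34560 = 1/34560
⇒ 3j(2 4 6; -2 2 0)² = 1/429, sgn +1
4πI² = N·(3j₀)²·(3jₘ)² = 75/1573
I = +1·√(0.0476796/4π) = 0.06159725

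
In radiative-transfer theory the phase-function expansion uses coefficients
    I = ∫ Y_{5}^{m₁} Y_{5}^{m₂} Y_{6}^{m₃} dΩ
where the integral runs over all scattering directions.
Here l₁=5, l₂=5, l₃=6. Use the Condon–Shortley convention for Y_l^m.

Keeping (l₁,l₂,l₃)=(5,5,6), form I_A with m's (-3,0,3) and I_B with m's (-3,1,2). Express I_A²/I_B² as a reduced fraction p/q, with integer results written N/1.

Shared (l₁,l₂,l₃)=(5,5,6): N and (l;000)² cancel in I_A²/I_B².
A: Δ = 4!·6!·6!/17! = 1/28588560; Racah Σ t=2..4: t=2:+1/103680 t=3:−1/34560 t=4:+1/138240 = -1/82944; ⇒ 3j(5 5 6; -3 0 3)² = 125/9724, sgn +1
B: Δ = 4!·6!·6!/17! = 1/28588560; Racah Σ t=2..4: t=2:+1/138240 t=3:−1/25920 t=4:+1/55296 = -11/829440; ⇒ 3j(5 5 6; -3 1 2)² = 11/1326, sgn -1
I_A²/I_B² = (125/9724)/(11/1326) = 375/242

375/242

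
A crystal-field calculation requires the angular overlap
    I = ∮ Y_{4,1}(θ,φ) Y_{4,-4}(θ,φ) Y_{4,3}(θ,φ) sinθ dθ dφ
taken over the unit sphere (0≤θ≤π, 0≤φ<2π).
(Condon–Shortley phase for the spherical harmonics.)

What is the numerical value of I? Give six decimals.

m-sum 0 ✓  L=12 even ✓  0≤4≤8 ✓
Π(2lᵢ+1) = 9×9×9 = 729
triangle coeff Δ(4,4,4) = 1/450450
Σ_t [0,4]: t=0:+1/13824 t=1:−1/216 t=2:+1/64 t=3:−1/216 t=4:+1/13824 = 5/768
(3j)²=18/1001 [(4 4 4; 0 0 0)], sign=+1
Σ_t [0,0]: t=0:+1/3456 = 1/3456
(3j)²=35/1287 [(4 4 4; 1 -4 3)], sign=-1
⇒ 4πI² = 7290/20449
I = (-1)√(7290/20449/(4π)) = -0.16843130

-0.168431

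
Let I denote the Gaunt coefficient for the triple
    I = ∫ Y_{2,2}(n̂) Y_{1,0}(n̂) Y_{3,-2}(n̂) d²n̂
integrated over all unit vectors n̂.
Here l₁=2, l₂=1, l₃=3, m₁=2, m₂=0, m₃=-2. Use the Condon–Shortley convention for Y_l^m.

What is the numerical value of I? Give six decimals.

Checks pass: Σm=0; 6 even; l₃=3∈[1,3].
(2·2+1)(2·1+1)(2·3+1) = 105
Δ: 0! 4! 2! / 7! → 1/105
sum: t=0:+1/4 = 1/4
3j²(2 1 3; 0 0 0) = Δ·Π!·Σ² = 3/35  (sign -1)
sum: t=0:+1/24 = 1/24
3j²(2 1 3; 2 0 -2) = Δ·Π!·Σ² = 1/21  (sign -1)
combine: 4πI² = 105·3/35·1/21 = 3/7
take √, sign +1: I = 0.18467439

0.184674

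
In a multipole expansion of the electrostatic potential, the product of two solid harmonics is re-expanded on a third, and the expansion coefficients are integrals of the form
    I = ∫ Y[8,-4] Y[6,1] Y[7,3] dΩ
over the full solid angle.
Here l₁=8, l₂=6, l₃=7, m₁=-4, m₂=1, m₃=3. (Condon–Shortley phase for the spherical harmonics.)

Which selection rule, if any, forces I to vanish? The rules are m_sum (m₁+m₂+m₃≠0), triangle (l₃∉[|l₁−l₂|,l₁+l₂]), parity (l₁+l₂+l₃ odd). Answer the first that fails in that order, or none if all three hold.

parity

Σmᵢ = 0  ✓
l₃∈[|l₁−l₂|,l₁+l₂]=[2,14], have l₃=7  ✓
Σlᵢ = 21 ⇒ odd  ✗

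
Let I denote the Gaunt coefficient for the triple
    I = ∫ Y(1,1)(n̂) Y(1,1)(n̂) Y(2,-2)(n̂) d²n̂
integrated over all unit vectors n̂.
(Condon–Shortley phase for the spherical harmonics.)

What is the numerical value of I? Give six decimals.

m-sum 0 ✓  L=4 even ✓  0≤2≤2 ✓
Π(2lᵢ+1) = 3×3×5 = 45
triangle coeff Δ(1,1,2) = 1/30
Σ_t [0,0]: t=0:+1/1 = 1/1
(3j)²=2/15 [(1 1 2; 0 0 0)], sign=+1
Σ_t [0,0]: t=0:+1/4 = 1/4
(3j)²=1/5 [(1 1 2; 1 1 -2)], sign=+1
⇒ 4πI² = 6/5
I = (+1)√(6/5/(4π)) = 0.30901936

0.309019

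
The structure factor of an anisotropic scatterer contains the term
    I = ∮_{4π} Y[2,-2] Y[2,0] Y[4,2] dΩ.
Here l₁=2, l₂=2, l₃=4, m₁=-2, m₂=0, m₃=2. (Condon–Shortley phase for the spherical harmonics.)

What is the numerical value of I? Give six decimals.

m-sum 0 ✓  L=8 even ✓  0≤4≤4 ✓
Π(2lᵢ+1) = 5×5×9 = 225
triangle coeff Δ(2,2,4) = 1/630
Σ_t [0,0]: t=0:+1/16 = 1/16
(3j)²=2/35 [(2 2 4; 0 0 0)], sign=+1
Σ_t [0,0]: t=0:+1/96 = 1/96
(3j)²=1/42 [(2 2 4; -2 0 2)], sign=+1
⇒ 4πI² = 15/49
I = (+1)√(15/49/(4π)) = 0.15607835

0.156078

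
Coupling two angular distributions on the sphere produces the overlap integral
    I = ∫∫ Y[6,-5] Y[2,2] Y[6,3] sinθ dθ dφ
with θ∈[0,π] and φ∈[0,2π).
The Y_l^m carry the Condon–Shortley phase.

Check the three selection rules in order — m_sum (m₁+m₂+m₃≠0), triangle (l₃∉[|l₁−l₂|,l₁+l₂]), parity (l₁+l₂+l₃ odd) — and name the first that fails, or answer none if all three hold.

none

Σmᵢ = 0  ✓
l₃∈[|l₁−l₂|,l₁+l₂]=[4,8], have l₃=6  ✓
Σlᵢ = 14 ⇒ even  ✓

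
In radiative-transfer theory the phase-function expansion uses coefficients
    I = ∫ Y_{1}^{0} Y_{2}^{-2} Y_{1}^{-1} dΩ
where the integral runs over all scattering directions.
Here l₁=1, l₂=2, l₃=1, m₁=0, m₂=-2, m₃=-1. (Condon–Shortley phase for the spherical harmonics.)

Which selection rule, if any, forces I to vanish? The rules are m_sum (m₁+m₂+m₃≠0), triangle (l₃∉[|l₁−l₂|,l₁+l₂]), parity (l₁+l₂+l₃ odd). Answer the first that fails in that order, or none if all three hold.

m_sum

m₁+m₂+m₃ = 0 − 2 − 1 = -3  ✗
triangle: |1−2|=1 ≤ l₃=1 ≤ 1+2=3
parity: l₁+l₂+l₃ = 4 is even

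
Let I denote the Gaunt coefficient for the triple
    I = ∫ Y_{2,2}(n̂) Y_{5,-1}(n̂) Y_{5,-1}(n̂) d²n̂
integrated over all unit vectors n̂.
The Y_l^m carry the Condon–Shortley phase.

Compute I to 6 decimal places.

Rules hold: Σm=0, L=12 even, 3≤5≤7.
N = 5·11·11 = 605
Δ = 2!·2!·8!/13! = 1/38610
Racah Σ t=0..2: t=0:+1/2880 t=1:−1/576 t=2:+1/2880 = -1/960
⇒ 3j(2 5 5; 0 0 0)² = 10/429, sgn +1
Racah Σ t=0..0: t=0:+1/2304 = 1/2304
⇒ 3j(2 5 5; 2 -1 -1)² = 5/143, sgn +1
4πI² = N·(3j₀)²·(3jₘ)² = 250/507
I = +1·√(0.493097/4π) = 0.19808933

0.198089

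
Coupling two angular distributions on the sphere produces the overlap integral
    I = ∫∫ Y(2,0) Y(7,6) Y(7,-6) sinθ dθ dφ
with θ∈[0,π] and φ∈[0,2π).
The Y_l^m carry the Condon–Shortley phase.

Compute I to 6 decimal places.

m-sum 0 ✓  L=16 even ✓  5≤7≤9 ✓
Π(2lᵢ+1) = 5×15×15 = 1125
triangle coeff Δ(2,7,7) = 1/185640
Σ_t [0,2]: t=0:+1/2419200 t=1:−1/518400 t=2:+1/2419200 = -1/907200
(3j)²=56/3315 [(2 7 7; 0 0 0)], sign=+1
Σ_t [1,2]: t=1:−1/479001600 t=2:+1/159667200 = 1/239500800
(3j)²=26/1785 [(2 7 7; 0 6 -6)], sign=-1
⇒ 4πI² = 80/289
I = (-1)√(80/289/(4π)) = -0.14841956

-0.148420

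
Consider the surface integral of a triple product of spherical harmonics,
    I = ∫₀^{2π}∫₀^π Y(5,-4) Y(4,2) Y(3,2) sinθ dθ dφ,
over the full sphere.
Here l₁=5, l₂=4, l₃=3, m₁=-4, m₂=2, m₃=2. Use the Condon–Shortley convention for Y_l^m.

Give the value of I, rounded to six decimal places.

Rules hold: Σm=0, L=12 even, 1≤3≤9.
N = 11·9·7 = 693
Δ = 6!·4!·2!/13! = 1/180180
Racah Σ t=2..4: t=2:+1/576 t=3:−1/144 t=4:+1/576 = -1/288
⇒ 3j(5 4 3; 0 0 0)² = 20/1001, sgn +1
Racah Σ t=5..6: t=5:−1/2880 t=6:+1/8640 = -1/4320
⇒ 3j(5 4 3; -4 2 2)² = 8/429, sgn +1
4πI² = N·(3j₀)²·(3jₘ)² = 480/1859
I = +1·√(0.258203/4π) = 0.14334284

0.143343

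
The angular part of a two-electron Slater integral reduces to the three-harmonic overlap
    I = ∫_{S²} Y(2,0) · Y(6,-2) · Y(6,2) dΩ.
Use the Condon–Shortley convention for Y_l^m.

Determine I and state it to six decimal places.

Checks pass: Σm=0; 14 even; l₃=6∈[4,8].
(2·2+1)(2·6+1)(2·6+1) = 845
Δ: 2! 2! 10! / 15! → 1/90090
sum: t=0:+1/69120 t=1:−1/14400 t=2:+1/69120 = -7/172800
3j²(2 6 6; 0 0 0) = Δ·Π!·Σ² = 14/715  (sign -1)
sum: t=0:+1/69120 t=1:−1/30240 t=2:+1/322560 = -1/64512
3j²(2 6 6; 0 -2 2) = Δ·Π!·Σ² = 10/1001  (sign -1)
combine: 4πI² = 845·14/715·10/1001 = 20/121
take √, sign +1: I = 0.11468784

0.114688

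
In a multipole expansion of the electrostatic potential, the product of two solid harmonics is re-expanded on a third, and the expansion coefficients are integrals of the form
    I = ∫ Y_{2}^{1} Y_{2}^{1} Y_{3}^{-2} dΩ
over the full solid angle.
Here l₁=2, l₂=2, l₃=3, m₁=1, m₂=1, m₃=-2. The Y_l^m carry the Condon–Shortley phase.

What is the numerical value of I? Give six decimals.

0.000000

Σlᵢ=7 odd — θ-integrand is odd under cosθ→−cosθ; I=0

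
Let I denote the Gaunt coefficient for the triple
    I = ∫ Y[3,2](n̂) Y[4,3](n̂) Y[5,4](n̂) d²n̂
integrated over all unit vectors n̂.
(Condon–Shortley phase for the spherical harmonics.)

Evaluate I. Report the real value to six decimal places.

0.000000

Σmᵢ = 9 ≠ 0, so the φ-integral vanishes; I = 0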